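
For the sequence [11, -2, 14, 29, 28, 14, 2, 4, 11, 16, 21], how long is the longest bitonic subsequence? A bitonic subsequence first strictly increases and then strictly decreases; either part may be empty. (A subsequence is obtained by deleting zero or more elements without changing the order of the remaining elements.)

Let inc[i] be the LIS ending at i and dec[i] the longest strictly decreasing subsequence starting at i. inc = [1, 1, 2, 3, 3, 2, 2, 3, 4, 5, 6], dec = [2, 1, 2, 4, 3, 2, 1, 1, 1, 1, 1].
max_i inc[i]+dec[i]−1 = 6, with one witness 11, 14, 29, 28, 14, 11.

6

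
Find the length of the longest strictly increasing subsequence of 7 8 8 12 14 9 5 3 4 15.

Let dp[i] be the longest increasing subsequence ending at position i. Then dp = [1, 2, 2, 3, 4, 3, 1, 1, 2, 5].
The maximum is 5; one witness is 7, 8, 12, 14, 15 at positions 1,2,4,5,10.

5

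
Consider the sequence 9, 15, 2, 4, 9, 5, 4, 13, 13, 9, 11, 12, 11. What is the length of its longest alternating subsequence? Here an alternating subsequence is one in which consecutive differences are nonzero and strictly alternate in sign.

9

Track the best alternating length ending on an up-step vs a down-step at each position: up/down = 1/1, 2/1, 1/3, 4/3, 4/3, 4/5, 4/5, 6/3, 6/3, 6/7, 8/7, 8/7, 8/9.
The maximum over both is 9; one such subsequence is 9, 15, 2, 9, 5, 13, 9, 12, 11.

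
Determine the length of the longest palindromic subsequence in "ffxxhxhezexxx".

Using dp[i][j] = 2 + dp[i+1][j−1] if the ends match, else max(dp[i+1][j], dp[i][j−1]):
dp[1][13] = 9. A witness is xxxezexxx at positions 3,4,6,8,9,10,11,12,13.

9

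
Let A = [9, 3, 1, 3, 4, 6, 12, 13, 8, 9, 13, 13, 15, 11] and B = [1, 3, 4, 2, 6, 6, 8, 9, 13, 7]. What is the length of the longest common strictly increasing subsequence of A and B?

For each value that appears in both, track the longest common increasing run ending there.
The best achievable length is 7; one witness is 1, 3, 4, 6, 8, 9, 13 (A-positions 3,4,5,6,9,10,11, B-positions 1,2,3,5,7,8,9).

7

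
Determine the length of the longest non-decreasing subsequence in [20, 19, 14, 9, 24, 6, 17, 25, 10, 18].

Scanning left to right, the best length ending at each element is: 20→1, 19→1, 14→1, 9→1, 24→2, 6→1, 17→2, 25→3, 10→2, 18→3.
So the longest non-decreasing subsequence has length 3, e.g. 20, 24, 25.

3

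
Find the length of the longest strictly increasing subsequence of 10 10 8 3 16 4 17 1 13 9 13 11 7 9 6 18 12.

Let dp[i] be the longest increasing subsequence ending at position i. Then dp = [1, 1, 1, 1, 2, 2, 3, 1, 3, 3, 4, 4, 3, 4, 3, 5, 5].
The maximum is 5; one witness is 3, 4, 9, 13, 18 at positions 4,6,10,11,16.

5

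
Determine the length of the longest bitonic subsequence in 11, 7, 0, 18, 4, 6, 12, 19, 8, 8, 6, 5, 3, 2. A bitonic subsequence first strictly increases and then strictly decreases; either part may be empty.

10

One longest bitonic subsequence is 0, 4, 6, 12, 19, 8, 6, 5, 3, 2 (positions 3,5,6,7,8,10,11,12,13,14): it rises to 19 then falls. Length 10 is optimal.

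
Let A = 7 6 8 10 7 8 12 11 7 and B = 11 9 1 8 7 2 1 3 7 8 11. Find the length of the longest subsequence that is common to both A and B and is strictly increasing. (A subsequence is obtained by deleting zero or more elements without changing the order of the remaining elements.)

3

For each value that appears in both, track the longest common increasing run ending there.
The best achievable length is 3; one witness is 7, 8, 11 (A-positions 1,3,8, B-positions 5,10,11).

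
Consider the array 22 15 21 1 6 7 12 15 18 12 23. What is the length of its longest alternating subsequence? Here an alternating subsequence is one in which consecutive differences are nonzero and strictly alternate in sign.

Track the best alternating length ending on an up-step vs a down-step at each position: up/down = 1/1, 1/2, 3/2, 1/4, 5/4, 5/4, 5/4, 5/4, 5/4, 5/6, 7/1.
The maximum over both is 7; one such subsequence is 22, 15, 21, 1, 15, 12, 23.

7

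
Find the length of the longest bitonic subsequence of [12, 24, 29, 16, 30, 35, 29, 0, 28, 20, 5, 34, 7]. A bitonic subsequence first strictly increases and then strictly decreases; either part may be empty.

9

Let inc[i] be the LIS ending at i and dec[i] the longest strictly decreasing subsequence starting at i. inc = [1, 2, 3, 2, 4, 5, 3, 1, 3, 3, 2, 5, 3], dec = [2, 3, 4, 2, 5, 5, 4, 1, 3, 2, 1, 2, 1].
max_i inc[i]+dec[i]−1 = 9, with one witness 12, 24, 29, 30, 35, 29, 28, 20, 7.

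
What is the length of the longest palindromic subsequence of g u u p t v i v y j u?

5

Using dp[i][j] = 2 + dp[i+1][j−1] if the ends match, else max(dp[i+1][j], dp[i][j−1]):
dp[1][11] = 5. A witness is uvivu at positions 2,6,7,8,11.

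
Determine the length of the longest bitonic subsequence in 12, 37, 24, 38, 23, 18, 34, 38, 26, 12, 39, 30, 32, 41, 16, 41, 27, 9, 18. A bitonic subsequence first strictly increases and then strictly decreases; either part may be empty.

8

Let inc[i] be the LIS ending at i and dec[i] the longest strictly decreasing subsequence starting at i. inc = [1, 2, 2, 3, 2, 2, 3, 4, 3, 1, 5, 4, 5, 6, 2, 6, 4, 1, 3], dec = [2, 6, 5, 5, 4, 3, 4, 4, 3, 2, 4, 3, 3, 3, 2, 3, 2, 1, 1].
max_i inc[i]+dec[i]−1 = 8, with one witness 12, 24, 34, 38, 39, 32, 27, 18.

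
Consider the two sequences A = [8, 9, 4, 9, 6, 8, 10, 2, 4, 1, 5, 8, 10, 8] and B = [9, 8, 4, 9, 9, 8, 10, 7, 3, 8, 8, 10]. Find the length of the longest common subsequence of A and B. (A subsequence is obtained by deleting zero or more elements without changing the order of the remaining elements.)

7

Backtracking the LCS table gives one alignment: 8 (A1,B2) → 9 (A2,B4) → 9 (A4,B5) → 8 (A6,B6) → 10 (A7,B7) → 8 (A12,B11) → 10 (A13,B12).
So the longest common subsequence has length 7.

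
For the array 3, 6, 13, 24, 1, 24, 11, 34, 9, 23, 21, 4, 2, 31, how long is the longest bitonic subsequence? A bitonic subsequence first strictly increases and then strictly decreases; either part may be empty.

9

Let inc[i] be the LIS ending at i and dec[i] the longest strictly decreasing subsequence starting at i. inc = [1, 2, 3, 4, 1, 4, 3, 5, 3, 4, 4, 2, 2, 5], dec = [2, 3, 5, 5, 1, 5, 4, 5, 3, 4, 3, 2, 1, 1].
max_i inc[i]+dec[i]−1 = 9, with one witness 3, 6, 13, 24, 34, 23, 21, 4, 2.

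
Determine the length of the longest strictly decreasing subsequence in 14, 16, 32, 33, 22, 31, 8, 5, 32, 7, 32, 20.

Let dp[i] be the longest decreasing subsequence ending at position i. Then dp = [1, 1, 1, 1, 2, 2, 3, 4, 2, 4, 2, 3].
The maximum is 4; one witness is 32, 22, 8, 5 at positions 3,5,7,8.

4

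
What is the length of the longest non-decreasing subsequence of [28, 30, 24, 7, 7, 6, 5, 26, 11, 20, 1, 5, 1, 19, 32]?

Let dp[i] be the longest non-decreasing subsequence ending at position i. Then dp = [1, 2, 1, 1, 2, 1, 1, 3, 3, 4, 1, 2, 2, 4, 5].
The maximum is 5; one witness is 7, 7, 11, 20, 32 at positions 4,5,9,10,15.

5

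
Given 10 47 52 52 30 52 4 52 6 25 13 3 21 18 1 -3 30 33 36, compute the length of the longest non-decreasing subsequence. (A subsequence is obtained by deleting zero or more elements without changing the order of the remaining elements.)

Let dp[i] be the longest non-decreasing subsequence ending at position i. Then dp = [1, 2, 3, 4, 2, 5, 1, 6, 2, 3, 3, 1, 4, 4, 1, 1, 5, 6, 7].
The maximum is 7; one witness is 4, 6, 13, 21, 30, 33, 36 at positions 7,9,11,13,17,18,19.

7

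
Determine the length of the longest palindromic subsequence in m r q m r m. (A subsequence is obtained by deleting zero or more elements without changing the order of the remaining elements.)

Using dp[i][j] = 2 + dp[i+1][j−1] if the ends match, else max(dp[i+1][j], dp[i][j−1]):
dp[1][6] = 5. A witness is mrmrm at positions 1,2,4,5,6.

5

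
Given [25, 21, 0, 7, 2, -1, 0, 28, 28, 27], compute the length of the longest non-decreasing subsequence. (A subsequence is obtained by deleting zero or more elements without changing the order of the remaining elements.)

One longest non-decreasing subsequence is 0, 7, 28, 28 (positions 3,4,8,9), of length 4; no longer one exists.

4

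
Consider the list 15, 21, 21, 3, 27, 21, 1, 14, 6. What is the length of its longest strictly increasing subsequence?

3

Let dp[i] be the longest increasing subsequence ending at position i. Then dp = [1, 2, 2, 1, 3, 2, 1, 2, 2].
The maximum is 3; one witness is 15, 21, 27 at positions 1,2,5.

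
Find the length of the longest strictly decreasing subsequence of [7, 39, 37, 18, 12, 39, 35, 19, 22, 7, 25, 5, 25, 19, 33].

6

Let dp[i] be the longest decreasing subsequence ending at position i. Then dp = [1, 1, 2, 3, 4, 1, 3, 4, 4, 5, 4, 6, 4, 5, 4].
The maximum is 6; one witness is 39, 37, 18, 12, 7, 5 at positions 2,3,4,5,10,12.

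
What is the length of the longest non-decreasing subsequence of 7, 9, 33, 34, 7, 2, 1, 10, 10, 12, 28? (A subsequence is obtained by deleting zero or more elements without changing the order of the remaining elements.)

Scanning left to right, the best length ending at each element is: 7→1, 9→2, 33→3, 34→4, 7→2, 2→1, 1→1, 10→3, 10→4, 12→5, 28→6.
So the longest non-decreasing subsequence has length 6, e.g. 7, 9, 10, 10, 12, 28.

6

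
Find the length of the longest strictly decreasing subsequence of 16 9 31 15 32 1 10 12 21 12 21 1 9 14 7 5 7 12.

6

Let dp[i] be the longest decreasing subsequence ending at position i. Then dp = [1, 2, 1, 2, 1, 3, 3, 3, 2, 3, 2, 4, 4, 3, 5, 6, 5, 4].
The maximum is 6; one witness is 16, 15, 10, 9, 7, 5 at positions 1,4,7,13,15,16.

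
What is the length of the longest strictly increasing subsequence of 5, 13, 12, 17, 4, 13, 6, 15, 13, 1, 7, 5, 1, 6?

4

Scanning left to right, the best length ending at each element is: 5→1, 13→2, 12→2, 17→3, 4→1, 13→3, 6→2, 15→4, 13→3, 1→1, 7→3, 5→2, 1→1, 6→3.
So the longest increasing subsequence has length 4, e.g. 5, 12, 13, 15.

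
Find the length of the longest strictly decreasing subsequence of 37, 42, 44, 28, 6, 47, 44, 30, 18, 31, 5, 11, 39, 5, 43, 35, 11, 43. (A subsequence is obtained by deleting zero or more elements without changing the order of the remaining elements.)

6

Let dp[i] be the longest decreasing subsequence ending at position i. Then dp = [1, 1, 1, 2, 3, 1, 2, 3, 4, 3, 5, 5, 3, 6, 3, 4, 5, 3].
The maximum is 6; one witness is 47, 44, 30, 18, 11, 5 at positions 6,7,8,9,12,14.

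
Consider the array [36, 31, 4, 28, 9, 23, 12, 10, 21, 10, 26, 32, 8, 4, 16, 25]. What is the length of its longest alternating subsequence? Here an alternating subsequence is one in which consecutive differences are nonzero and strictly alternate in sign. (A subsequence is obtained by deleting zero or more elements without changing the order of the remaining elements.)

11

Track the best alternating length ending on an up-step vs a down-step at each position: up/down = 1/1, 1/2, 1/2, 3/2, 3/4, 5/4, 5/6, 5/6, 7/6, 5/8, 9/4, 9/2, 3/10, 1/10, 11/10, 11/10.
The maximum over both is 11; one such subsequence is 36, 4, 28, 9, 23, 12, 21, 10, 26, 8, 16.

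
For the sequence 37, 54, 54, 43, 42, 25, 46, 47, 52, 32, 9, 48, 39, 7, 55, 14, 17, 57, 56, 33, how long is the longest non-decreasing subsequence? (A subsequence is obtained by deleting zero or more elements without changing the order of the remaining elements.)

7

Let dp[i] be the longest non-decreasing subsequence ending at position i. Then dp = [1, 2, 3, 2, 2, 1, 3, 4, 5, 2, 1, 5, 3, 1, 6, 2, 3, 7, 7, 4].
The maximum is 7; one witness is 37, 43, 46, 47, 52, 55, 57 at positions 1,4,7,8,9,15,18.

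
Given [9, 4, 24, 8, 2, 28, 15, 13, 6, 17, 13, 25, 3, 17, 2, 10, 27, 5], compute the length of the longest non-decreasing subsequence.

Scanning left to right, the best length ending at each element is: 9→1, 4→1, 24→2, 8→2, 2→1, 28→3, 15→3, 13→3, 6→2, 17→4, 13→4, 25→5, 3→2, 17→5, 2→2, 10→3, 27→6, 5→3.
So the longest non-decreasing subsequence has length 6, e.g. 4, 8, 15, 17, 25, 27.

6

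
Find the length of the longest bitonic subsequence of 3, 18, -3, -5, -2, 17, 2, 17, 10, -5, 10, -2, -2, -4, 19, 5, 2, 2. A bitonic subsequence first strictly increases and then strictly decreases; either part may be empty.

7

Let inc[i] be the LIS ending at i and dec[i] the longest strictly decreasing subsequence starting at i. inc = [1, 2, 1, 1, 2, 3, 3, 4, 4, 1, 4, 2, 2, 2, 5, 4, 3, 3], dec = [4, 5, 2, 1, 2, 4, 3, 4, 3, 1, 3, 2, 2, 1, 3, 2, 1, 1].
max_i inc[i]+dec[i]−1 = 7, with one witness -3, -2, 2, 17, 10, 5, 2.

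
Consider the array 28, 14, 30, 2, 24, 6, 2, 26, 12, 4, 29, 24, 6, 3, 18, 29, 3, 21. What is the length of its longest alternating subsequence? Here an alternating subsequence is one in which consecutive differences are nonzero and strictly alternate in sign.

Track the best alternating length ending on an up-step vs a down-step at each position: up/down = 1/1, 1/2, 3/1, 1/4, 5/4, 5/6, 1/6, 7/4, 7/8, 7/8, 9/4, 9/10, 9/10, 7/10, 11/10, 11/4, 7/12, 13/12.
The maximum over both is 13; one such subsequence is 28, 14, 30, 2, 24, 6, 26, 12, 29, 6, 18, 3, 21.

13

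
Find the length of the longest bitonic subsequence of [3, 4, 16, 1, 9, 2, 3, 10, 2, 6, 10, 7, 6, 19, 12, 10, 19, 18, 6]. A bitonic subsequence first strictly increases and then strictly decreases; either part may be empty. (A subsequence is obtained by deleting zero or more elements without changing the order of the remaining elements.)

Let inc[i] be the LIS ending at i and dec[i] the longest strictly decreasing subsequence starting at i. inc = [1, 2, 3, 1, 3, 2, 3, 4, 2, 4, 5, 5, 4, 6, 6, 6, 7, 7, 4], dec = [2, 3, 4, 1, 3, 1, 2, 3, 1, 1, 3, 2, 1, 4, 3, 2, 3, 2, 1].
max_i inc[i]+dec[i]−1 = 9, with one witness 1, 2, 3, 6, 10, 19, 12, 10, 6.

9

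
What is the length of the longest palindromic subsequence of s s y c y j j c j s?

6

One longest palindromic subsequence is scjjcs (positions 1,4,6,7,8,10); it reads the same forward and backward, and the interval DP gives dp[1][10] = 6.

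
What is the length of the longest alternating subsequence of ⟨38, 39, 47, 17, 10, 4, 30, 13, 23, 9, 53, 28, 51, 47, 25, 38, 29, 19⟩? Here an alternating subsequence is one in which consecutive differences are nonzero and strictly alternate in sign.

13

Track the best alternating length ending on an up-step vs a down-step at each position: up/down = 1/1, 2/1, 2/1, 1/3, 1/3, 1/3, 4/3, 4/5, 6/5, 4/7, 8/1, 8/9, 10/9, 10/11, 8/11, 12/11, 12/13, 8/13.
The maximum over both is 13; one such subsequence is 38, 39, 17, 30, 13, 23, 9, 53, 28, 51, 25, 38, 29.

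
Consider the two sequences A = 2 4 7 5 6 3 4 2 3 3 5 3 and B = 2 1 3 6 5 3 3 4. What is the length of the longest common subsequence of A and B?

4

A longest common subsequence is 2, 5, 3, 4 (length 4); the LCS DP confirms no longer common subsequence exists.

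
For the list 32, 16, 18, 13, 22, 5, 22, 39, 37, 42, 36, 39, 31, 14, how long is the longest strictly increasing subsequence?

One longest increasing subsequence is 16, 18, 22, 39, 42 (positions 2,3,5,8,10), of length 5; no longer one exists.

5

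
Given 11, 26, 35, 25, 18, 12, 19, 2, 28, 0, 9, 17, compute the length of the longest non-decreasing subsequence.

4

Scanning left to right, the best length ending at each element is: 11→1, 26→2, 35→3, 25→2, 18→2, 12→2, 19→3, 2→1, 28→4, 0→1, 9→2, 17→3.
So the longest non-decreasing subsequence has length 4, e.g. 11, 18, 19, 28.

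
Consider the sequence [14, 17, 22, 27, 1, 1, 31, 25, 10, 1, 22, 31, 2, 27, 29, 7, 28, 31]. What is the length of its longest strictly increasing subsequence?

Scanning left to right, the best length ending at each element is: 14→1, 17→2, 22→3, 27→4, 1→1, 1→1, 31→5, 25→4, 10→2, 1→1, 22→3, 31→5, 2→2, 27→5, 29→6, 7→3, 28→6, 31→7.
So the longest increasing subsequence has length 7, e.g. 14, 17, 22, 25, 27, 29, 31.

7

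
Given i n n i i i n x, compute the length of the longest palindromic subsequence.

5

One longest palindromic subsequence is niiin (positions 3,4,5,6,7); it reads the same forward and backward, and the interval DP gives dp[1][8] = 5.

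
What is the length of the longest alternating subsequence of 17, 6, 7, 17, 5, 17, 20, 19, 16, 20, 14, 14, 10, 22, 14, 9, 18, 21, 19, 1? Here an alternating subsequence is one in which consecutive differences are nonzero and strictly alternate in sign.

Track the best alternating length ending on an up-step vs a down-step at each position: up/down = 1/1, 1/2, 3/2, 3/1, 1/4, 5/1, 5/1, 5/6, 5/6, 7/1, 5/8, 5/8, 5/8, 9/1, 9/10, 5/10, 11/10, 11/10, 11/12, 1/12.
The maximum over both is 12; one such subsequence is 17, 6, 7, 5, 20, 19, 20, 14, 22, 14, 21, 19.

12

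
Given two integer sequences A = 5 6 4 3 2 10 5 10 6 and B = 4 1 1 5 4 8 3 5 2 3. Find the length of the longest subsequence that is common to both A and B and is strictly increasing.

2

A longest common strictly increasing subsequence is 4, 5 (length 2); it appears in order in both A and B, and no longer such subsequence exists.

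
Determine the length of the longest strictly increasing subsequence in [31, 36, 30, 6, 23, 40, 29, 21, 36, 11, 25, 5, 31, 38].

Let dp[i] be the longest increasing subsequence ending at position i. Then dp = [1, 2, 1, 1, 2, 3, 3, 2, 4, 2, 3, 1, 4, 5].
The maximum is 5; one witness is 6, 23, 29, 36, 38 at positions 4,5,7,9,14.

5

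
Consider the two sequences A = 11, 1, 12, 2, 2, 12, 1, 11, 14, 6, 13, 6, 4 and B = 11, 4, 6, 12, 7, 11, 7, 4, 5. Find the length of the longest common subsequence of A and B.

Backtracking the LCS table gives one alignment: 11 (A1,B1) → 12 (A3,B4) → 11 (A8,B6) → 4 (A13,B8).
So the longest common subsequence has length 4.

4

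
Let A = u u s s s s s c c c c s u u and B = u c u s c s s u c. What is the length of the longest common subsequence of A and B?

6

A longest common subsequence is uusssc (length 6); the LCS DP confirms no longer common subsequence exists.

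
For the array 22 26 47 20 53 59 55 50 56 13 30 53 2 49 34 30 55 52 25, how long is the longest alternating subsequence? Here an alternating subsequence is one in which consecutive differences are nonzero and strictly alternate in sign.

A longest alternating subsequence is 22, 26, 20, 59, 55, 56, 13, 30, 2, 49, 34, 55, 52 (positions 1,2,4,6,7,9,10,11,13,14,15,17,18); its 12 consecutive differences strictly alternate in sign, and length 13 is optimal.

13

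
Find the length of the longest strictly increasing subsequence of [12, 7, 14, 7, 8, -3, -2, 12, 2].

Let dp[i] be the longest increasing subsequence ending at position i. Then dp = [1, 1, 2, 1, 2, 1, 2, 3, 3].
The maximum is 3; one witness is 7, 8, 12 at positions 2,5,8.

3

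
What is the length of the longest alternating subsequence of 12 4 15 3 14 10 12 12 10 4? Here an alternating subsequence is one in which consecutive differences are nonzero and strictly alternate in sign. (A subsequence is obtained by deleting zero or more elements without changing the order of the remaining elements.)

8

Track the best alternating length ending on an up-step vs a down-step at each position: up/down = 1/1, 1/2, 3/1, 1/4, 5/4, 5/6, 7/6, 7/6, 5/8, 5/8.
The maximum over both is 8; one such subsequence is 12, 4, 15, 3, 14, 10, 12, 10.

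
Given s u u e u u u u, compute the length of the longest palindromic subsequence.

6

Using dp[i][j] = 2 + dp[i+1][j−1] if the ends match, else max(dp[i+1][j], dp[i][j−1]):
dp[1][8] = 6. A witness is uuuuuu at positions 2,3,5,6,7,8.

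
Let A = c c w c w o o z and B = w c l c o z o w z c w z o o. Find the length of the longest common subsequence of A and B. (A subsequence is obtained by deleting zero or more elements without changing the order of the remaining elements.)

7

A longest common subsequence is ccwcwoo (length 7); the LCS DP confirms no longer common subsequence exists.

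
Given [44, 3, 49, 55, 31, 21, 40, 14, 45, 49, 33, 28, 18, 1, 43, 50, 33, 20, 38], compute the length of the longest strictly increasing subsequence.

Scanning left to right, the best length ending at each element is: 44→1, 3→1, 49→2, 55→3, 31→2, 21→2, 40→3, 14→2, 45→4, 49→5, 33→3, 28→3, 18→3, 1→1, 43→4, 50→6, 33→4, 20→4, 38→5.
So the longest increasing subsequence has length 6, e.g. 3, 31, 40, 45, 49, 50.

6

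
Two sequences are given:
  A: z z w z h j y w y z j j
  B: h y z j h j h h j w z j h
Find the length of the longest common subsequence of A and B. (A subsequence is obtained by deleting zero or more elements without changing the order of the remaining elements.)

6

Backtracking the LCS table gives one alignment: z (A1,B3) → h (A5,B8) → j (A6,B9) → w (A8,B10) → z (A10,B11) → j (A11,B12).
So the longest common subsequence has length 6.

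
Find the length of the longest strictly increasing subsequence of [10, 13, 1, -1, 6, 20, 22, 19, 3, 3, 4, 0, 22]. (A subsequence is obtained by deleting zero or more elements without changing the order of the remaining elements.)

4

One longest increasing subsequence is 10, 13, 20, 22 (positions 1,2,6,7), of length 4; no longer one exists.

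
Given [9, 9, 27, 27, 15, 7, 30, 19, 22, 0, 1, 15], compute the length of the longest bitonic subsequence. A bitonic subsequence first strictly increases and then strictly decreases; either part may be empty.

5

Let inc[i] be the LIS ending at i and dec[i] the longest strictly decreasing subsequence starting at i. inc = [1, 1, 2, 2, 2, 1, 3, 3, 4, 1, 2, 3], dec = [3, 3, 4, 4, 3, 2, 3, 2, 2, 1, 1, 1].
max_i inc[i]+dec[i]−1 = 5, with one witness 9, 27, 15, 7, 1.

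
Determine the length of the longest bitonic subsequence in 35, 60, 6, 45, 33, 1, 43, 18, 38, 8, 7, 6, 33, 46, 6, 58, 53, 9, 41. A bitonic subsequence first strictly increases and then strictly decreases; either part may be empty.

8

Let inc[i] be the LIS ending at i and dec[i] the longest strictly decreasing subsequence starting at i. inc = [1, 2, 1, 2, 2, 1, 3, 2, 3, 2, 2, 2, 3, 4, 2, 5, 5, 3, 4], dec = [6, 7, 2, 6, 5, 1, 5, 4, 4, 3, 2, 1, 2, 2, 1, 3, 2, 1, 1].
max_i inc[i]+dec[i]−1 = 8, with one witness 35, 60, 45, 43, 38, 8, 7, 6.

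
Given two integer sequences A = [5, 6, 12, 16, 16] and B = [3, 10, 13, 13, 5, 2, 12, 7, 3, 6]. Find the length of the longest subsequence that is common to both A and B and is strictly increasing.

A longest common strictly increasing subsequence is 5, 12 (length 2); it appears in order in both A and B, and no longer such subsequence exists.

2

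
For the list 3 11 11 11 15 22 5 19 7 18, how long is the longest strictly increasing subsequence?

4

One longest increasing subsequence is 3, 11, 15, 22 (positions 1,2,5,6), of length 4; no longer one exists.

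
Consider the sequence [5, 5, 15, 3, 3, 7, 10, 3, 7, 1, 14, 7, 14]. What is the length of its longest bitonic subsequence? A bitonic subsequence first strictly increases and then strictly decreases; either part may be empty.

Let inc[i] be the LIS ending at i and dec[i] the longest strictly decreasing subsequence starting at i. inc = [1, 1, 2, 1, 1, 2, 3, 1, 2, 1, 4, 2, 4], dec = [3, 3, 4, 2, 2, 3, 3, 2, 2, 1, 2, 1, 1].
max_i inc[i]+dec[i]−1 = 5, with one witness 5, 15, 10, 7, 1.

5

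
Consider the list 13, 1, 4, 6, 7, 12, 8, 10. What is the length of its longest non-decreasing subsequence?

6

One longest non-decreasing subsequence is 1, 4, 6, 7, 8, 10 (positions 2,3,4,5,7,8), of length 6; no longer one exists.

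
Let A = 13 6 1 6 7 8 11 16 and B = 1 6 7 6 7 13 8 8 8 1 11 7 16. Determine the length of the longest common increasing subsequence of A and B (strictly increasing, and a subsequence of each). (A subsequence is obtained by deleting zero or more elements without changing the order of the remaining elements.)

6

For each value that appears in both, track the longest common increasing run ending there.
The best achievable length is 6; one witness is 1, 6, 7, 8, 11, 16 (A-positions 3,4,5,6,7,8, B-positions 1,2,3,7,11,13).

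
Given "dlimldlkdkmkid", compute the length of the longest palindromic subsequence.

9

One longest palindromic subsequence is dimkdkmid (positions 1,3,4,8,9,10,11,13,14); it reads the same forward and backward, and the interval DP gives dp[1][14] = 9.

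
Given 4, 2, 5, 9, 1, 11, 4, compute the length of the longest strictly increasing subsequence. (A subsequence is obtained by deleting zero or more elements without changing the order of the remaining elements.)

Scanning left to right, the best length ending at each element is: 4→1, 2→1, 5→2, 9→3, 1→1, 11→4, 4→2.
So the longest increasing subsequence has length 4, e.g. 4, 5, 9, 11.

4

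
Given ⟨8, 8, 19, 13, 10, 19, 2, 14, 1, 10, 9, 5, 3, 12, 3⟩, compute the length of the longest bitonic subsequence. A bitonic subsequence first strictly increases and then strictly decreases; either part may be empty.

8

Let inc[i] be the LIS ending at i and dec[i] the longest strictly decreasing subsequence starting at i. inc = [1, 1, 2, 2, 2, 3, 1, 3, 1, 2, 2, 2, 2, 3, 2], dec = [3, 3, 6, 5, 4, 6, 2, 5, 1, 4, 3, 2, 1, 2, 1].
max_i inc[i]+dec[i]−1 = 8, with one witness 8, 13, 19, 14, 10, 9, 5, 3.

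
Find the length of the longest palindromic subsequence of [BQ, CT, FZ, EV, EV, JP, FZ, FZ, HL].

Using dp[i][j] = 2 + dp[i+1][j−1] if the ends match, else max(dp[i+1][j], dp[i][j−1]):
dp[1][9] = 4. A witness is FZ EV EV FZ at positions 3,4,5,8.

4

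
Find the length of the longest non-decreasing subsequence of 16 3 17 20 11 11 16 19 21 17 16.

One longest non-decreasing subsequence is 3, 11, 11, 16, 19, 21 (positions 2,5,6,7,8,9), of length 6; no longer one exists.

6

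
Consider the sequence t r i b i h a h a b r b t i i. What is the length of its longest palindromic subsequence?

9

Using dp[i][j] = 2 + dp[i+1][j−1] if the ends match, else max(dp[i+1][j], dp[i][j−1]):
dp[1][15] = 9. A witness is trbahabrt at positions 1,2,4,7,8,9,10,11,13.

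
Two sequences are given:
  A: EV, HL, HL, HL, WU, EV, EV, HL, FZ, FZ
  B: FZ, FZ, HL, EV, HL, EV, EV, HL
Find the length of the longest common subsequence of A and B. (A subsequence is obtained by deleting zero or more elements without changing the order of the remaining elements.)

5

Backtracking the LCS table gives one alignment: EV (A1,B4) → HL (A4,B5) → EV (A6,B6) → EV (A7,B7) → HL (A8,B8).
So the longest common subsequence has length 5.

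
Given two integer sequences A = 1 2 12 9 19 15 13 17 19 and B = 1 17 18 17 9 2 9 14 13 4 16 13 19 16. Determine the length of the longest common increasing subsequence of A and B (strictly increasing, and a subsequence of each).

5

A longest common strictly increasing subsequence is 1, 2, 9, 13, 19 (length 5); it appears in order in both A and B, and no longer such subsequence exists.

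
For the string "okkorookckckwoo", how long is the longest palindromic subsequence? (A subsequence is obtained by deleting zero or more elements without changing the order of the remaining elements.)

One longest palindromic subsequence is ookckckoo (positions 1,4,8,9,10,11,12,14,15); it reads the same forward and backward, and the interval DP gives dp[1][15] = 9.

9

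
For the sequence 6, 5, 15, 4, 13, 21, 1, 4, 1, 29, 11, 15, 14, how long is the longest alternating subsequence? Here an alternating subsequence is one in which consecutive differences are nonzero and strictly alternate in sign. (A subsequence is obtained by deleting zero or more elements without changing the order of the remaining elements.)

Track the best alternating length ending on an up-step vs a down-step at each position: up/down = 1/1, 1/2, 3/1, 1/4, 5/4, 5/1, 1/6, 7/6, 1/8, 9/1, 9/10, 11/10, 11/12.
The maximum over both is 12; one such subsequence is 6, 5, 15, 4, 13, 1, 4, 1, 29, 11, 15, 14.

12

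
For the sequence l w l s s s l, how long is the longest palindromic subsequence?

One longest palindromic subsequence is lsssl (positions 1,4,5,6,7); it reads the same forward and backward, and the interval DP gives dp[1][7] = 5.

5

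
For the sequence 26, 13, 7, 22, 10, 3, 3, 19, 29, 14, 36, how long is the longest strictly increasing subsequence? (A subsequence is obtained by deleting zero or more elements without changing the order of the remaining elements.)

5

Scanning left to right, the best length ending at each element is: 26→1, 13→1, 7→1, 22→2, 10→2, 3→1, 3→1, 19→3, 29→4, 14→3, 36→5.
So the longest increasing subsequence has length 5, e.g. 7, 10, 19, 29, 36.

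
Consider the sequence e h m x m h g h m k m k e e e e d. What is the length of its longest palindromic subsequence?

Using dp[i][j] = 2 + dp[i+1][j−1] if the ends match, else max(dp[i+1][j], dp[i][j−1]):
dp[1][17] = 9. A witness is emmhghmme at positions 1,3,5,6,7,8,9,11,16.

9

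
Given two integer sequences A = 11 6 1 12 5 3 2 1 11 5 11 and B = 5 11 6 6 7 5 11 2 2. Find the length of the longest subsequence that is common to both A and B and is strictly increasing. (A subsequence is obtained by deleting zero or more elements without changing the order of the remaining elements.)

2

A longest common strictly increasing subsequence is 5, 11 (length 2); it appears in order in both A and B, and no longer such subsequence exists.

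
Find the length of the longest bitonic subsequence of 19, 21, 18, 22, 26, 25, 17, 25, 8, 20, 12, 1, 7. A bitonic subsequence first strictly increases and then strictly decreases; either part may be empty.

8

Let inc[i] be the LIS ending at i and dec[i] the longest strictly decreasing subsequence starting at i. inc = [1, 2, 1, 3, 4, 4, 1, 4, 1, 2, 2, 1, 2], dec = [5, 5, 4, 4, 5, 4, 3, 4, 2, 3, 2, 1, 1].
max_i inc[i]+dec[i]−1 = 8, with one witness 19, 21, 22, 26, 25, 20, 12, 7.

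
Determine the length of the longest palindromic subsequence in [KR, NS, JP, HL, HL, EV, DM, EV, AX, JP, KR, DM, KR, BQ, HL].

One longest palindromic subsequence is KR JP EV DM EV JP KR (positions 1,3,6,7,8,10,13); it reads the same forward and backward, and the interval DP gives dp[1][15] = 7.

7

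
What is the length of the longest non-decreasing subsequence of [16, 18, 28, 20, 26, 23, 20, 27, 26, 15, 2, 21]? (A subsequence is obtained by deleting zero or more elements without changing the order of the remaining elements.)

One longest non-decreasing subsequence is 16, 18, 20, 26, 27 (positions 1,2,4,5,8), of length 5; no longer one exists.

5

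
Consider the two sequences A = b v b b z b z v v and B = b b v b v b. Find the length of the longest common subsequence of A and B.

A longest common subsequence is bvbb (length 4); the LCS DP confirms no longer common subsequence exists.

4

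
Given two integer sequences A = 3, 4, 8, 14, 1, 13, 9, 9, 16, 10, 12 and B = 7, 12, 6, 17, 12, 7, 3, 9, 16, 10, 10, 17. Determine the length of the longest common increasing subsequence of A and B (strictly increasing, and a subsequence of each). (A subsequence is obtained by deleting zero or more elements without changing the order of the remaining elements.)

3

For each value that appears in both, track the longest common increasing run ending there.
The best achievable length is 3; one witness is 3, 9, 16 (A-positions 1,7,9, B-positions 7,8,9).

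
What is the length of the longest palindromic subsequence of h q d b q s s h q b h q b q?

9

Using dp[i][j] = 2 + dp[i+1][j−1] if the ends match, else max(dp[i+1][j], dp[i][j−1]):
dp[1][14] = 9. A witness is qbqhbhqbq at positions 2,4,5,8,10,11,12,13,14.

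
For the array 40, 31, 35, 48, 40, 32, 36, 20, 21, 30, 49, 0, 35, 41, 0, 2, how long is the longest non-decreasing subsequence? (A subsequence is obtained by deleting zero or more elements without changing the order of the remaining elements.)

5

One longest non-decreasing subsequence is 20, 21, 30, 35, 41 (positions 8,9,10,13,14), of length 5; no longer one exists.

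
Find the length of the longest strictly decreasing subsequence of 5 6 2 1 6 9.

Let dp[i] be the longest decreasing subsequence ending at position i. Then dp = [1, 1, 2, 3, 1, 1].
The maximum is 3; one witness is 5, 2, 1 at positions 1,3,4.

3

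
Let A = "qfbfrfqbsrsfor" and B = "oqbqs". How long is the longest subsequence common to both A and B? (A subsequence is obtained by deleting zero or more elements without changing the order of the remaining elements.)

4

Backtracking the LCS table gives one alignment: q (A1,B2) → b (A3,B3) → q (A7,B4) → s (A11,B5).
So the longest common subsequence has length 4.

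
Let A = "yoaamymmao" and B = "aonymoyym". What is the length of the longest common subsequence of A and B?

Backtracking the LCS table gives one alignment: y (A1,B4) → o (A2,B6) → y (A6,B8) → m (A8,B9).
So the longest common subsequence has length 4.

4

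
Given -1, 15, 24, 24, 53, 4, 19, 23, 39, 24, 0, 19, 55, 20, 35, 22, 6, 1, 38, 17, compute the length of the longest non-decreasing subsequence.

One longest non-decreasing subsequence is -1, 15, 24, 24, 24, 35, 38 (positions 1,2,3,4,10,15,19), of length 7; no longer one exists.

7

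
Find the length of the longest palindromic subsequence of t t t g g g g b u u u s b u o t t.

One longest palindromic subsequence is ttbuuubtt (positions 1,2,8,9,10,11,13,16,17); it reads the same forward and backward, and the interval DP gives dp[1][17] = 9.

9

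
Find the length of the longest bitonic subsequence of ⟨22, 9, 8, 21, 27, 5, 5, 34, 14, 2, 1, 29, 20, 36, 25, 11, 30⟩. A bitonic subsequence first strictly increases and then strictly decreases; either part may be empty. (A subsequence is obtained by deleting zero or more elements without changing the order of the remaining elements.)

7

Let inc[i] be the LIS ending at i and dec[i] the longest strictly decreasing subsequence starting at i. inc = [1, 1, 1, 2, 3, 1, 1, 4, 2, 1, 1, 4, 3, 5, 4, 2, 5], dec = [6, 5, 4, 4, 4, 3, 3, 4, 3, 2, 1, 3, 2, 3, 2, 1, 1].
max_i inc[i]+dec[i]−1 = 7, with one witness 9, 21, 27, 34, 29, 25, 11.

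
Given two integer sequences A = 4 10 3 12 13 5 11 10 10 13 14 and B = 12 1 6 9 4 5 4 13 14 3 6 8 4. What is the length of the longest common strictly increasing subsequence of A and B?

4

For each value that appears in both, track the longest common increasing run ending there.
The best achievable length is 4; one witness is 4, 5, 13, 14 (A-positions 1,6,10,11, B-positions 5,6,8,9).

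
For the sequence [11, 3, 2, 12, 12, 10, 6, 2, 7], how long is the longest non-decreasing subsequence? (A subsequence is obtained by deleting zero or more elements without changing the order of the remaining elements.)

One longest non-decreasing subsequence is 11, 12, 12 (positions 1,4,5), of length 3; no longer one exists.

3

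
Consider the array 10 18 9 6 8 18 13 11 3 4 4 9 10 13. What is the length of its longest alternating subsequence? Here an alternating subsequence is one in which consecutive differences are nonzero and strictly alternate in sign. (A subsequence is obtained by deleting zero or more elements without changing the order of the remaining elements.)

6

Track the best alternating length ending on an up-step vs a down-step at each position: up/down = 1/1, 2/1, 1/3, 1/3, 4/3, 4/1, 4/5, 4/5, 1/5, 6/5, 6/5, 6/5, 6/5, 6/5.
The maximum over both is 6; one such subsequence is 10, 18, 6, 8, 3, 4.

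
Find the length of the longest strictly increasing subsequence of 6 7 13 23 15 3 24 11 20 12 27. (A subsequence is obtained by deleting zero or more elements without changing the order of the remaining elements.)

One longest increasing subsequence is 6, 7, 13, 23, 24, 27 (positions 1,2,3,4,7,11), of length 6; no longer one exists.

6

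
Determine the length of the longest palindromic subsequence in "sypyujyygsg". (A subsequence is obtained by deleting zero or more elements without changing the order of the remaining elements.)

Using dp[i][j] = 2 + dp[i+1][j−1] if the ends match, else max(dp[i+1][j], dp[i][j−1]):
dp[1][11] = 7. A witness is syyjyys at positions 1,2,4,6,7,8,10.

7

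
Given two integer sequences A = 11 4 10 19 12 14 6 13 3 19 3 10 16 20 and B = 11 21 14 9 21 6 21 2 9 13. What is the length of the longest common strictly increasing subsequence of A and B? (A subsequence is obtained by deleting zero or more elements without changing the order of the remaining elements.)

For each value that appears in both, track the longest common increasing run ending there.
The best achievable length is 2; one witness is 11, 14 (A-positions 1,6, B-positions 1,3).

2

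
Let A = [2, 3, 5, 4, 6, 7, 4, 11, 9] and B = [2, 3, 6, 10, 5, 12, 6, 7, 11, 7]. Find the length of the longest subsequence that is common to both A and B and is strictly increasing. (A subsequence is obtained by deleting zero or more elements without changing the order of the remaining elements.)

6

For each value that appears in both, track the longest common increasing run ending there.
The best achievable length is 6; one witness is 2, 3, 5, 6, 7, 11 (A-positions 1,2,3,5,6,8, B-positions 1,2,5,7,8,9).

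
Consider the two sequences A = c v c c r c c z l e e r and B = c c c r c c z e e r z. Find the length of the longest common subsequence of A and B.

A longest common subsequence is cccrcczeer (length 10); the LCS DP confirms no longer common subsequence exists.

10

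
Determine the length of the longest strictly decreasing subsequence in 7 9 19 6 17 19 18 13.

Let dp[i] be the longest decreasing subsequence ending at position i. Then dp = [1, 1, 1, 2, 2, 1, 2, 3].
The maximum is 3; one witness is 19, 17, 13 at positions 3,5,8.

3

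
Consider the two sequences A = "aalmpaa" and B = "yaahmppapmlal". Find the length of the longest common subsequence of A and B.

Backtracking the LCS table gives one alignment: a (A1,B2) → a (A2,B3) → m (A4,B5) → p (A5,B7) → a (A6,B8) → a (A7,B12).
So the longest common subsequence has length 6.

6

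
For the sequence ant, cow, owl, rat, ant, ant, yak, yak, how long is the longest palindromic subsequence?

Using dp[i][j] = 2 + dp[i+1][j−1] if the ends match, else max(dp[i+1][j], dp[i][j−1]):
dp[1][8] = 3. A witness is ant ant ant at positions 1,5,6.

3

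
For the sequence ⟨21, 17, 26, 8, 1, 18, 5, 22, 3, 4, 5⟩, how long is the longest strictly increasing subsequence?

One longest increasing subsequence is 1, 3, 4, 5 (positions 5,9,10,11), of length 4; no longer one exists.

4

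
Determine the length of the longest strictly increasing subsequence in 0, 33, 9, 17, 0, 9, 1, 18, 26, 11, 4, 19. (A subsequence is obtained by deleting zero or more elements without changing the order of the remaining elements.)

5

One longest increasing subsequence is 0, 9, 17, 18, 26 (positions 1,3,4,8,9), of length 5; no longer one exists.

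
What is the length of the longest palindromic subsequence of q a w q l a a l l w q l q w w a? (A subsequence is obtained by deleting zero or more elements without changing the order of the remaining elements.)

One longest palindromic subsequence is awqllllqwa (positions 2,3,4,5,8,9,12,13,15,16); it reads the same forward and backward, and the interval DP gives dp[1][16] = 10.

10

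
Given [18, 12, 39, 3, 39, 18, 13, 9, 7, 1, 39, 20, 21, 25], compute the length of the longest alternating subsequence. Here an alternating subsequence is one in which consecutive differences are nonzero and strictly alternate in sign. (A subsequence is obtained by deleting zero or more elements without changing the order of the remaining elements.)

9

Track the best alternating length ending on an up-step vs a down-step at each position: up/down = 1/1, 1/2, 3/1, 1/4, 5/1, 5/6, 5/6, 5/6, 5/6, 1/6, 7/1, 7/8, 9/8, 9/8.
The maximum over both is 9; one such subsequence is 18, 12, 39, 3, 39, 18, 39, 20, 21.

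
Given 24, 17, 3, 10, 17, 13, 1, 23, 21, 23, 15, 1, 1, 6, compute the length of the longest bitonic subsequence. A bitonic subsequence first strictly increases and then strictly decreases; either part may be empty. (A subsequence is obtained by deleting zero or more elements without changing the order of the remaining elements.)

One longest bitonic subsequence is 3, 10, 17, 23, 21, 15, 6 (positions 3,4,5,8,9,11,14): it rises to 23 then falls. Length 7 is optimal.

7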